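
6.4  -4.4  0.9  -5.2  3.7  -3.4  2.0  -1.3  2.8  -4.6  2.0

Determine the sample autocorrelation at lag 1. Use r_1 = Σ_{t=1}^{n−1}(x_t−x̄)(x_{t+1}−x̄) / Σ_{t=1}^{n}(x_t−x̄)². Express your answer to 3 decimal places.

-0.689

Mean x̄ = (6.4 − 4.4 + 0.9 − 5.2 + 3.7 − 3.4 + 2.0 − 1.3 + 2.8 − 4.6 + 2.0)/11 = -0.1000
Numerator Σ_{t=1}^{10}(x_t−x̄)(x_{t+1}−x̄) = -104.7000
Denominator Σ(x_t−x̄)² = 152.0000
r_1 = -104.7000 / 152.0000 = -0.689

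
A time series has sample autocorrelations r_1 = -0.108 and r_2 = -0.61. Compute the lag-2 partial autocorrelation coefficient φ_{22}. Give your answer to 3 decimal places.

φ_{22} = (r_2 − r_1²) / (1 − r_1²)
r_1² = (-0.108)² = 0.011664
Numerator = -0.61 − 0.0117 = -0.6217; denominator = 1 − 0.0117 = 0.9883
φ_{22} = -0.6217 / 0.9883 = -0.629

-0.629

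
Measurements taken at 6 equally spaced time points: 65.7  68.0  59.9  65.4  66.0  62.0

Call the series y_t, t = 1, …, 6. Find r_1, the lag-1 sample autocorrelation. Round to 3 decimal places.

-0.418

Mean ȳ = (65.7 + 68.0 + 59.9 + 65.4 + 66.0 + 62.0)/6 = 64.5000
Σ(y_t−ȳ)(y_{t+1}−ȳ) = (4.2000) + (-16.1000) + (-4.1400) + (1.3500) + (-3.7500) = -18.4400
Denominator Σ(y_t−ȳ)² = 44.1600
r_1 = -18.4400 / 44.1600 = -0.418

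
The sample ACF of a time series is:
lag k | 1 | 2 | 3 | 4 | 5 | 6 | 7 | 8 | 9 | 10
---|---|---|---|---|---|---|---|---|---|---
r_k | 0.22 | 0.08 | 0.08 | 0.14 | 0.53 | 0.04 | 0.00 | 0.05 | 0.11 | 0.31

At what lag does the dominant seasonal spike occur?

The largest autocorrelation is r_5 = 0.53, with a weaker echo at lag 10 (0.31); the remaining lags stay at or below 0.22. The elevated value at lag 1 (0.22), dropping to 0.08 at lag 2, reflects decaying short-term dependence rather than seasonality.
The dominant spike at lag 5 indicates a seasonal period of 5.

5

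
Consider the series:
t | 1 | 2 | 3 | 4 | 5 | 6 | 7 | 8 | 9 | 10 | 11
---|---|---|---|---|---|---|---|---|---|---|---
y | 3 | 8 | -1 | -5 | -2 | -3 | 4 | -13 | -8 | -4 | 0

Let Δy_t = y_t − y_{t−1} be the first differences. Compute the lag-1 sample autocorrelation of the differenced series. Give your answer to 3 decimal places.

First differences Δy: 5, -9, -4, 3, -1, 7, -17, 5, 4, 4
Mean of differences = -0.3000
Numerator Σ(Δy_t−Δȳ)(Δy_{t+1}−Δȳ) = -202.6900
Denominator Σ(Δy_t−Δȳ)² = 526.1000
r_1(Δy) = -202.6900 / 526.1000 = -0.385

-0.385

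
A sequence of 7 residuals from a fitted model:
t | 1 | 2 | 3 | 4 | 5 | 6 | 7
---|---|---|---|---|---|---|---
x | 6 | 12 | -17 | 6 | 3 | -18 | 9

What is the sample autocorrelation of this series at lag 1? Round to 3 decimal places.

-0.468

Mean x̄ = (6 + 12 − 17 + 6 + 3 − 18 + 9)/7 = 0.1429
Numerator Σ_{t=1}^{6}(x_t−x̄)(x_{t+1}−x̄) = -430.0204
Denominator Σ(x_t−x̄)² = 918.8571
r_1 = -430.0204 / 918.8571 = -0.468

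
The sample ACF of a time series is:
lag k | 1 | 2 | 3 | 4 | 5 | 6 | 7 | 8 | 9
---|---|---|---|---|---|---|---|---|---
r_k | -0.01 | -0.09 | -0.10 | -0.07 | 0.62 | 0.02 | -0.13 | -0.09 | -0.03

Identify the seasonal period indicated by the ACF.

5

The largest autocorrelation is r_5 = 0.62; the remaining lags stay at or below 0.02.
The dominant spike at lag 5 indicates a seasonal period of 5.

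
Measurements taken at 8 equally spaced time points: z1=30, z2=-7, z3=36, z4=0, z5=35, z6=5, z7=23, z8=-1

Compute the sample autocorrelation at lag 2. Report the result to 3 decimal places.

Mean z̄ = (30 − 7 + 36 + 0 + 35 + 5 + 23 − 1)/8 = 15.1250
Deviations from mean: 14.8750, -22.1250, 20.8750, -15.1250, 19.8750, -10.1250, 7.8750, -16.1250
Σ(z_t−z̄)(z_{t+2}−z̄) = (310.5156) + (334.6406) + (414.8906) + (153.1406) + (156.5156) + (163.2656) = 1532.9688
Denominator Σ(z_t−z̄)² = 2194.8750
r_2 = 1532.9688 / 2194.8750 = 0.698

0.698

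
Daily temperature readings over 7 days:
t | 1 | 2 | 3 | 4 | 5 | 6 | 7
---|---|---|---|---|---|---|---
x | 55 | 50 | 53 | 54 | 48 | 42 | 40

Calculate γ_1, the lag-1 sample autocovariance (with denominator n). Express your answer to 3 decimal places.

13.609

Mean x̄ = (55 + 50 + 53 + 54 + 48 + 42 + 40)/7 = 48.8571
Σ_{t=1}^{6}(x_t−x̄)(x_{t+1}−x̄) = 95.2653
γ_1 = 95.2653 / 7 = 13.609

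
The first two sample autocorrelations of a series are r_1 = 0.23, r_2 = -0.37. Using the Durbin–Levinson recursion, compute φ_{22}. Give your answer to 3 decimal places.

φ_{22} = (r_2 − r_1²) / (1 − r_1²)
r_1² = (0.23)² = 0.0529
Numerator = -0.37 − 0.0529 = -0.4229; denominator = 1 − 0.0529 = 0.9471
φ_{22} = -0.4229 / 0.9471 = -0.447

-0.447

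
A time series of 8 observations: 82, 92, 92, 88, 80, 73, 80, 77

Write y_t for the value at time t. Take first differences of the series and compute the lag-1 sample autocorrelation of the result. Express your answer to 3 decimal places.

0.031

First differences Δy: 10, 0, -4, -8, -7, 7, -3
Mean of differences = -0.7143
Numerator Σ(Δy_t−Δȳ)(Δy_{t+1}−Δȳ) = 8.9184
Denominator Σ(Δy_t−Δȳ)² = 283.4286
r_1(Δy) = 8.9184 / 283.4286 = 0.031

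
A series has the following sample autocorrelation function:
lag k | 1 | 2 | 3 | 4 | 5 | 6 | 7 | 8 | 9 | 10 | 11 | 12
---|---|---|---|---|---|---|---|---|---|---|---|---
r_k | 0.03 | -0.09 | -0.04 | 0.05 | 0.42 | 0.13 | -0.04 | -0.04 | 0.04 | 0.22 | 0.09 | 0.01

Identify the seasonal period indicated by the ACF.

5

The largest autocorrelation is r_5 = 0.42, with a weaker echo at lag 10 (0.22); the remaining lags stay at or below 0.13.
The dominant spike at lag 5 indicates a seasonal period of 5.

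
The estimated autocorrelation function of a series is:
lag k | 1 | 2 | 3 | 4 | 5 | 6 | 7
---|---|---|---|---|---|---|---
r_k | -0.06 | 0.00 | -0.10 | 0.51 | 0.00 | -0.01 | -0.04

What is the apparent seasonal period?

4

The largest autocorrelation is r_4 = 0.51; the remaining lags stay at or below 0.00.
The dominant spike at lag 4 indicates a seasonal period of 4.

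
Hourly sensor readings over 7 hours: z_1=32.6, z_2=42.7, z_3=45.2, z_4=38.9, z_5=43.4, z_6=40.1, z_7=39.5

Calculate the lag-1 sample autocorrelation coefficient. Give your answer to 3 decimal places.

-0.185

Mean z̄ = (32.6 + 42.7 + 45.2 + 38.9 + 43.4 + 40.1 + 39.5)/7 = 40.3429
Deviations from mean: -7.7429, 2.3571, 4.8571, -1.4429, 3.0571, -0.2429, -0.8429
Σ(z_t−z̄)(z_{t+1}−z̄) = (-18.2510) + (11.4490) + (-7.0082) + (-4.4110) + (-0.7424) + (0.2047) = -18.7590
Denominator Σ(z_t−z̄)² = 101.2971
r_1 = -18.7590 / 101.2971 = -0.185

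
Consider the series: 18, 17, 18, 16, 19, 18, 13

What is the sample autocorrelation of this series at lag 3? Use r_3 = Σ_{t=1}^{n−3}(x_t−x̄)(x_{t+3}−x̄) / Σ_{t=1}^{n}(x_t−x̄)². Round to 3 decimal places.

0.167

Mean x̄ = (18 + 17 + 18 + 16 + 19 + 18 + 13)/7 = 17.0000
Numerator Σ_{t=1}^{4}(x_t−x̄)(x_{t+3}−x̄) = 4.0000
Denominator Σ(x_t−x̄)² = 24.0000
r_3 = 4.0000 / 24.0000 = 0.167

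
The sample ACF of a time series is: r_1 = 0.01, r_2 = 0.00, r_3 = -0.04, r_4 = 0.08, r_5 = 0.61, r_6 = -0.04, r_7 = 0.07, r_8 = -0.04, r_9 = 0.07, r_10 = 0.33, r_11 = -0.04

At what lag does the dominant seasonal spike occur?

5

The largest autocorrelation is r_5 = 0.61, with a weaker echo at lag 10 (0.33); the remaining lags stay at or below 0.08.
The dominant spike at lag 5 indicates a seasonal period of 5.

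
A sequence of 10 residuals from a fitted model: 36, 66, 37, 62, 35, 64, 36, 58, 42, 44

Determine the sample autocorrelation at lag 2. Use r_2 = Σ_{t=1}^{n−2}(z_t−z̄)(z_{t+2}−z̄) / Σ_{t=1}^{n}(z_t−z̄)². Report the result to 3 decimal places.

Mean z̄ = (36 + 66 + 37 + 62 + 35 + 64 + 36 + 58 + 42 + 44)/10 = 48.0000
Numerator Σ_{t=1}^{8}(z_t−z̄)(z_{t+2}−z̄) = 1099.0000
Denominator Σ(z_t−z̄)² = 1506.0000
r_2 = 1099.0000 / 1506.0000 = 0.730

0.730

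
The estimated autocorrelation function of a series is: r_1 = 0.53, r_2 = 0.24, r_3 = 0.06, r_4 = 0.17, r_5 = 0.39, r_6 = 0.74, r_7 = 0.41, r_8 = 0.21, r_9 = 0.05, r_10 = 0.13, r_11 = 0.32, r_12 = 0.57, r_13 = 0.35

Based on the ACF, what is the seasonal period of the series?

The largest autocorrelation is r_6 = 0.74, with a weaker echo at lag 12 (0.57); the remaining lags stay at or below 0.53. The elevated value at lag 1 (0.53), dropping to 0.24 at lag 2, reflects decaying short-term dependence rather than seasonality.
The dominant spike at lag 6 indicates a seasonal period of 6.

6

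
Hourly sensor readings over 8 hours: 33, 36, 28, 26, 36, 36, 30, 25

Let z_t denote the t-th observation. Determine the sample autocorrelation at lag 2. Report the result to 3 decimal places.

Mean z̄ = (33 + 36 + 28 + 26 + 36 + 36 + 30 + 25)/8 = 31.2500
Deviations from mean: 1.7500, 4.7500, -3.2500, -5.2500, 4.7500, 4.7500, -1.2500, -6.2500
Numerator Σ_{t=1}^{6}(z_t−z̄)(z_{t+2}−z̄) = -106.6250
Denominator Σ(z_t−z̄)² = 149.5000
r_2 = -106.6250 / 149.5000 = -0.713

-0.713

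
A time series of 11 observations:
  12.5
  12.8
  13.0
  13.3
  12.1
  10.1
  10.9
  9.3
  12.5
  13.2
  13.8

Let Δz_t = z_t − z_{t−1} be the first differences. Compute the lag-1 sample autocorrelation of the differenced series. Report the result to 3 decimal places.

-0.164

First differences Δz: 0.3, 0.2, 0.3, -1.2, -2.0, 0.8, -1.6, 3.2, 0.7, 0.6
Mean of differences = 0.1300
Numerator Σ(Δz_t−Δz̄)(Δz_{t+1}−Δz̄) = -3.2489
Denominator Σ(Δz_t−Δz̄)² = 19.7810
r_1(Δz) = -3.2489 / 19.7810 = -0.164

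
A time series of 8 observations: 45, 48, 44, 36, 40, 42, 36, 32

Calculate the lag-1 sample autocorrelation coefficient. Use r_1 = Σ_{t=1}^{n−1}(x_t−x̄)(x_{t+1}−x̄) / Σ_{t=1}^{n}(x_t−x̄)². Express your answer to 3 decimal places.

0.381

Mean x̄ = (45 + 48 + 44 + 36 + 40 + 42 + 36 + 32)/8 = 40.3750
Numerator Σ_{t=1}^{7}(x_t−x̄)(x_{t+1}−x̄) = 77.6094
Denominator Σ(x_t−x̄)² = 203.8750
r_1 = 77.6094 / 203.8750 = 0.381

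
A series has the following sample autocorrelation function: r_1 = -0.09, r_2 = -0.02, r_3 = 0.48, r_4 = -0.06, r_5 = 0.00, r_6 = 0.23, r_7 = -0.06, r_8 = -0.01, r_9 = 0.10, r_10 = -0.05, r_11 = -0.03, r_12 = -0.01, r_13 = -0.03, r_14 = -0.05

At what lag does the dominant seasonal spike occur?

3

The largest autocorrelation is r_3 = 0.48, with a weaker echo at lag 6 (0.23); the remaining lags stay at or below 0.10.
The dominant spike at lag 3 indicates a seasonal period of 3.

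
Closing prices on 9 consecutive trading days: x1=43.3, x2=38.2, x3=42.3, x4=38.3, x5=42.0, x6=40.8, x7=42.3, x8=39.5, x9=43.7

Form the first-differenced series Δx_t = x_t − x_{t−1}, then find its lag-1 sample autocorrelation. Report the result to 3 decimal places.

First differences Δx: -5.1, 4.1, -4.0, 3.7, -1.2, 1.5, -2.8, 4.2
Mean of differences = 0.0500
Numerator Σ(Δx_t−Δx̄)(Δx_{t+1}−Δx̄) = -74.3775
Denominator Σ(Δx_t−Δx̄)² = 101.6600
r_1(Δx) = -74.3775 / 101.6600 = -0.732

-0.732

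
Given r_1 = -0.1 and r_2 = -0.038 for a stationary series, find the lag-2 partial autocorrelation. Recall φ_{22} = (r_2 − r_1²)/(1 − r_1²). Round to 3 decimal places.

-0.048

φ_{22} = (r_2 − r_1²) / (1 − r_1²)
r_1² = (-0.1)² = 0.01
Numerator = -0.038 − 0.0100 = -0.0480; denominator = 1 − 0.0100 = 0.9900
φ_{22} = -0.0480 / 0.9900 = -0.048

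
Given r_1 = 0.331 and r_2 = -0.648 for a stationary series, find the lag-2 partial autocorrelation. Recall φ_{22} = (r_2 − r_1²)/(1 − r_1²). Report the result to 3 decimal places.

φ_{22} = (r_2 − r_1²) / (1 − r_1²)
r_1² = (0.331)² = 0.109561
Numerator = -0.648 − 0.1096 = -0.7576; denominator = 1 − 0.1096 = 0.8904
φ_{22} = -0.7576 / 0.8904 = -0.851

-0.851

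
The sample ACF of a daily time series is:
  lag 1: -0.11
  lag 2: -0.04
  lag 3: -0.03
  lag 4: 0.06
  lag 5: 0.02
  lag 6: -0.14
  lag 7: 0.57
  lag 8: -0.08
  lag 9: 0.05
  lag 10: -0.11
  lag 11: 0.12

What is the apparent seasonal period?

The largest autocorrelation is r_7 = 0.57; the remaining lags stay at or below 0.12.
The dominant spike at lag 7 indicates a seasonal period of 7.

7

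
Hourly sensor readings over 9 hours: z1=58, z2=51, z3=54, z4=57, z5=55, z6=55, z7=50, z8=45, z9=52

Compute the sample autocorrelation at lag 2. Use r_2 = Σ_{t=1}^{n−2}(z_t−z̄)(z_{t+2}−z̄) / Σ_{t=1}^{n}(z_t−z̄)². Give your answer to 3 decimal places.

-0.094

Mean z̄ = (58 + 51 + 54 + 57 + 55 + 55 + 50 + 45 + 52)/9 = 53.0000
Σ(z_t−z̄)(z_{t+2}−z̄) = (5.0000) + (-8.0000) + (2.0000) + (8.0000) + (-6.0000) + (-16.0000) + (3.0000) = -12.0000
Denominator Σ(z_t−z̄)² = 128.0000
r_2 = -12.0000 / 128.0000 = -0.094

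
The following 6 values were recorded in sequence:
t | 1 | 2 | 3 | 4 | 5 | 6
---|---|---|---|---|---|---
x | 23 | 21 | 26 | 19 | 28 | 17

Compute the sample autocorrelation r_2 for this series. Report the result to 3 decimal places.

0.520

Mean x̄ = (23 + 21 + 26 + 19 + 28 + 17)/6 = 22.3333
Numerator Σ_{t=1}^{4}(x_t−x̄)(x_{t+2}−x̄) = 45.4444
Denominator Σ(x_t−x̄)² = 87.3333
r_2 = 45.4444 / 87.3333 = 0.520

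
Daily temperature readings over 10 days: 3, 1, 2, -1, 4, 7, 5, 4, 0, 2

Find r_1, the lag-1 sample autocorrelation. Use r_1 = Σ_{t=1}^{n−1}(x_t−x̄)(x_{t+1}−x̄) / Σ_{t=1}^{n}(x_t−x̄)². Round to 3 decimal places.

Mean x̄ = (3 + 1 + 2 − 1 + 4 + 7 + 5 + 4 + 0 + 2)/10 = 2.7000
Numerator Σ_{t=1}^{9}(x_t−x̄)(x_{t+1}−x̄) = 15.3100
Denominator Σ(x_t−x̄)² = 52.1000
r_1 = 15.3100 / 52.1000 = 0.294

0.294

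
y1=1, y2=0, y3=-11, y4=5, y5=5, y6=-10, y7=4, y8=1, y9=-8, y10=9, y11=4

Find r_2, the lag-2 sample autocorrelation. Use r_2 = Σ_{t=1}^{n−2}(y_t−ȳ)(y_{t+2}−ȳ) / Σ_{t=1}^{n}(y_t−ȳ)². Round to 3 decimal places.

-0.358

Mean ȳ = (1 + 0 − 11 + 5 + 5 − 10 + 4 + 1 − 8 + 9 + 4)/11 = 0.0000
Numerator Σ_{t=1}^{9}(y_t−ȳ)(y_{t+2}−ȳ) = -161.0000
Denominator Σ(y_t−ȳ)² = 450.0000
r_2 = -161.0000 / 450.0000 = -0.358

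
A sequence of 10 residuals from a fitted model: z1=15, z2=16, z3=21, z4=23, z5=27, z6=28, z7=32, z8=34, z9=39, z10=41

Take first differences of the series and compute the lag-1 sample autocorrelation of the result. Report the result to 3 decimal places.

First differences Δz: 1, 5, 2, 4, 1, 4, 2, 5, 2
Mean of differences = 2.8889
Numerator Σ(Δz_t−Δz̄)(Δz_{t+1}−Δz̄) = -15.7901
Denominator Σ(Δz_t−Δz̄)² = 20.8889
r_1(Δz) = -15.7901 / 20.8889 = -0.756

-0.756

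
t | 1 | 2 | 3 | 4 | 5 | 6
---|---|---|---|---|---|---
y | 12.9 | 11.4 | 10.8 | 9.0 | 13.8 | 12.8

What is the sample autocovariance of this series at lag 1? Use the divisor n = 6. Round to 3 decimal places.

Mean ȳ = (12.9 + 11.4 + 10.8 + 9.0 + 13.8 + 12.8)/6 = 11.7833
Σ_{t=1}^{5}(y_t−ȳ)(y_{t+1}−ȳ) = -0.8769
γ_1 = -0.8769 / 6 = -0.146

-0.146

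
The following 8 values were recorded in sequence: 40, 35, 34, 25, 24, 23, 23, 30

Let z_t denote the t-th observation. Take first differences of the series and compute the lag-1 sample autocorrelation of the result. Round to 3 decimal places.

0.034

First differences Δz: -5, -1, -9, -1, -1, 0, 7
Mean of differences = -1.4286
Numerator Σ(Δz_t−Δz̄)(Δz_{t+1}−Δz̄) = 4.8163
Denominator Σ(Δz_t−Δz̄)² = 143.7143
r_1(Δz) = 4.8163 / 143.7143 = 0.034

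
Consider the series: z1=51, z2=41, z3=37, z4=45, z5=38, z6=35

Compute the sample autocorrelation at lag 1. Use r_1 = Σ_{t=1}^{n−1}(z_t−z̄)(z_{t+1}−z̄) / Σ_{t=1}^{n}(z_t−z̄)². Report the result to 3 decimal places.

-0.054

Mean z̄ = (51 + 41 + 37 + 45 + 38 + 35)/6 = 41.1667
Deviations from mean: 9.8333, -0.1667, -4.1667, 3.8333, -3.1667, -6.1667
Σ(z_t−z̄)(z_{t+1}−z̄) = (-1.6389) + (0.6944) + (-15.9722) + (-12.1389) + (19.5278) = -9.5278
Denominator Σ(z_t−z̄)² = 176.8333
r_1 = -9.5278 / 176.8333 = -0.054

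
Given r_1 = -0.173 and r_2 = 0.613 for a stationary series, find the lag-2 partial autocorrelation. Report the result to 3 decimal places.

φ_{22} = (r_2 − r_1²) / (1 − r_1²)
r_1² = (-0.173)² = 0.029929
Numerator = 0.613 − 0.0299 = 0.5831; denominator = 1 − 0.0299 = 0.9701
φ_{22} = 0.5831 / 0.9701 = 0.601

0.601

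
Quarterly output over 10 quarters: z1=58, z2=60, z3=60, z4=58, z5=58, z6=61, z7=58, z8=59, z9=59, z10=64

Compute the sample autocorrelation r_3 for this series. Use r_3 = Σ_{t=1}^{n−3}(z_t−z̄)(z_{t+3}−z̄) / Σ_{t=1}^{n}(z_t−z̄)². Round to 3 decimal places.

Mean z̄ = (58 + 60 + 60 + 58 + 58 + 61 + 58 + 59 + 59 + 64)/10 = 59.5000
Numerator Σ_{t=1}^{7}(z_t−z̄)(z_{t+3}−z̄) = -2.2500
Denominator Σ(z_t−z̄)² = 32.5000
r_3 = -2.2500 / 32.5000 = -0.069

-0.069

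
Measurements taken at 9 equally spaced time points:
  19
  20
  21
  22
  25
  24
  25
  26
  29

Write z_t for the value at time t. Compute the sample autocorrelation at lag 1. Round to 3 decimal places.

0.546

Mean z̄ = (19 + 20 + 21 + 22 + 25 + 24 + 25 + 26 + 29)/9 = 23.4444
Numerator Σ_{t=1}^{8}(z_t−z̄)(z_{t+1}−z̄) = 44.9136
Denominator Σ(z_t−z̄)² = 82.2222
r_1 = 44.9136 / 82.2222 = 0.546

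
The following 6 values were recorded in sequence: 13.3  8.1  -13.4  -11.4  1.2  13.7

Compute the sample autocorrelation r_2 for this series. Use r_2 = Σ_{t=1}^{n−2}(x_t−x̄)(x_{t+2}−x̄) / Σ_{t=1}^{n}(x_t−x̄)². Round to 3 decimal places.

Mean x̄ = (13.3 + 8.1 − 13.4 − 11.4 + 1.2 + 13.7)/6 = 1.9167
Deviations from mean: 11.3833, 6.1833, -15.3167, -13.3167, -0.7167, 11.7833
Σ(x_t−x̄)(x_{t+2}−x̄) = (-174.3547) + (-82.3414) + (10.9769) + (-156.9147) = -402.6339
Denominator Σ(x_t−x̄)² = 719.1083
r_2 = -402.6339 / 719.1083 = -0.560

-0.560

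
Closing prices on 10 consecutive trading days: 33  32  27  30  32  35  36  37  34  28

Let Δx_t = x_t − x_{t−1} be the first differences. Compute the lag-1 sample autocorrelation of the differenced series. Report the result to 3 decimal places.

First differences Δx: -1, -5, 3, 2, 3, 1, 1, -3, -6
Mean of differences = -0.5556
Numerator Σ(Δx_t−Δx̄)(Δx_{t+1}−Δx̄) = 21.8025
Denominator Σ(Δx_t−Δx̄)² = 92.2222
r_1(Δx) = 21.8025 / 92.2222 = 0.236

0.236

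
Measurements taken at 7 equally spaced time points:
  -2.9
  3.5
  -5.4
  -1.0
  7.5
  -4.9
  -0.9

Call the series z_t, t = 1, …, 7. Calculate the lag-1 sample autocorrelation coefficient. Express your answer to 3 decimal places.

-0.494

Mean z̄ = (-2.9 + 3.5 − 5.4 − 1.0 + 7.5 − 4.9 − 0.9)/7 = -0.5857
Deviations from mean: -2.3143, 4.0857, -4.8143, -0.4143, 8.0857, -4.3143, -0.3143
Σ(z_t−z̄)(z_{t+1}−z̄) = (-9.4555) + (-19.6698) + (1.9945) + (-3.3498) + (-34.8841) + (1.3559) = -64.0088
Denominator Σ(z_t−z̄)² = 129.4886
r_1 = -64.0088 / 129.4886 = -0.494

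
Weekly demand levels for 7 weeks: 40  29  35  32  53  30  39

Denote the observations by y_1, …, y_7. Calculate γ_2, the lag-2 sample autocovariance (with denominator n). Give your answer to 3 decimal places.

Mean ȳ = (40 + 29 + 35 + 32 + 53 + 30 + 39)/7 = 36.8571
Σ_{t=1}^{5}(y_t−ȳ)(y_{t+2}−ȳ) = 70.2449
γ_2 = 70.2449 / 7 = 10.035

10.035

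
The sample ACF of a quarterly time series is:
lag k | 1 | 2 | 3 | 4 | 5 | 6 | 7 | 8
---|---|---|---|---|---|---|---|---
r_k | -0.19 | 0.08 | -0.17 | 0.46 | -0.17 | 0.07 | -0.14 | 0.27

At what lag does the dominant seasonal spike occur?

The largest autocorrelation is r_4 = 0.46, with a weaker echo at lag 8 (0.27); the remaining lags stay at or below 0.08.
The dominant spike at lag 4 indicates a seasonal period of 4.

4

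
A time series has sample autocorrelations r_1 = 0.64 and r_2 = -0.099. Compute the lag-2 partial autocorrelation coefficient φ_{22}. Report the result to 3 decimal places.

φ_{22} = (r_2 − r_1²) / (1 − r_1²)
r_1² = (0.64)² = 0.4096
Numerator = -0.099 − 0.4096 = -0.5086; denominator = 1 − 0.4096 = 0.5904
φ_{22} = -0.5086 / 0.5904 = -0.861

-0.861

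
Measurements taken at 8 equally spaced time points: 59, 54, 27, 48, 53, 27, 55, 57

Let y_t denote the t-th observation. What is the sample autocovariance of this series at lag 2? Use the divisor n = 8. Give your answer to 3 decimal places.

Mean ȳ = (59 + 54 + 27 + 48 + 53 + 27 + 55 + 57)/8 = 47.5000
Deviations: 11.5000, 6.5000, -20.5000, 0.5000, 5.5000, -20.5000, 7.5000, 9.5000
Σ_{t=1}^{6}(y_t−ȳ)(y_{t+2}−ȳ) = -509.0000
γ_2 = -509.0000 / 8 = -63.625

-63.625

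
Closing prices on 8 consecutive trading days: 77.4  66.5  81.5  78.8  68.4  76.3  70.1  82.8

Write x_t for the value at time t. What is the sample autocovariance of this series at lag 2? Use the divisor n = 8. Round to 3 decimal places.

Mean x̄ = (77.4 + 66.5 + 81.5 + 78.8 + 68.4 + 76.3 + 70.1 + 82.8)/8 = 75.2250
Deviations: 2.1750, -8.7250, 6.2750, 3.5750, -6.8250, 1.0750, -5.1250, 7.5750
Σ_{t=1}^{6}(x_t−x̄)(x_{t+2}−x̄) = -13.4063
γ_2 = -13.4063 / 8 = -1.676

-1.676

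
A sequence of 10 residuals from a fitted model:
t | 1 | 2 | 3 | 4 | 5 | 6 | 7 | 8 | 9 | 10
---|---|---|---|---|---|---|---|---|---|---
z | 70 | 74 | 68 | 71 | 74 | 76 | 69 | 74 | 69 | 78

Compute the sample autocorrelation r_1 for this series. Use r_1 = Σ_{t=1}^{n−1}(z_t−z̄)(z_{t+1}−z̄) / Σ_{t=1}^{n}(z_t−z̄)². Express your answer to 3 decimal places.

-0.429

Mean z̄ = (70 + 74 + 68 + 71 + 74 + 76 + 69 + 74 + 69 + 78)/10 = 72.3000
Numerator Σ_{t=1}^{9}(z_t−z̄)(z_{t+1}−z̄) = -43.7900
Denominator Σ(z_t−z̄)² = 102.1000
r_1 = -43.7900 / 102.1000 = -0.429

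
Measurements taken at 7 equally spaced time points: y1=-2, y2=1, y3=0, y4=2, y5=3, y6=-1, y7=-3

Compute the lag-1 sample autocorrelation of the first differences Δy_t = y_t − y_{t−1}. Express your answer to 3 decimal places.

First differences Δy: 3, -1, 2, 1, -4, -2
Mean of differences = -0.1667
Numerator Σ(Δy_t−Δȳ)(Δy_{t+1}−Δȳ) = 0.6389
Denominator Σ(Δy_t−Δȳ)² = 34.8333
r_1(Δy) = 0.6389 / 34.8333 = 0.018

0.018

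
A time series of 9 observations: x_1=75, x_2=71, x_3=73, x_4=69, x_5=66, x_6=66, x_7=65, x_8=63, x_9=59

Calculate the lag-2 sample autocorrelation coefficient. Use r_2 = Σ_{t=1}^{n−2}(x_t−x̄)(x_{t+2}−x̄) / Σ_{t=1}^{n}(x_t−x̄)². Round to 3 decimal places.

0.332

Mean x̄ = (75 + 71 + 73 + 69 + 66 + 66 + 65 + 63 + 59)/9 = 67.4444
Σ(x_t−x̄)(x_{t+2}−x̄) = (41.9753) + (5.5309) + (-8.0247) + (-2.2469) + (3.5309) + (6.4198) + (20.6420) = 67.8272
Denominator Σ(x_t−x̄)² = 204.2222
r_2 = 67.8272 / 204.2222 = 0.332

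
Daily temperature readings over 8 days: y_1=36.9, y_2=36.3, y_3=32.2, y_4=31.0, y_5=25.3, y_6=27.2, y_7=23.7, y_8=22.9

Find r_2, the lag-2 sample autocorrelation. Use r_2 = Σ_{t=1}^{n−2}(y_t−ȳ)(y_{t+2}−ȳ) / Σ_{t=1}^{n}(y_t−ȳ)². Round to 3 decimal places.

Mean ȳ = (36.9 + 36.3 + 32.2 + 31.0 + 25.3 + 27.2 + 23.7 + 22.9)/8 = 29.4375
Deviations from mean: 7.4625, 6.8625, 2.7625, 1.5625, -4.1375, -2.2375, -5.7375, -6.5375
Σ(y_t−ȳ)(y_{t+2}−ȳ) = (20.6152) + (10.7227) + (-11.4298) + (-3.4961) + (23.7389) + (14.6277) = 54.7784
Denominator Σ(y_t−ȳ)² = 210.6388
r_2 = 54.7784 / 210.6388 = 0.260

0.260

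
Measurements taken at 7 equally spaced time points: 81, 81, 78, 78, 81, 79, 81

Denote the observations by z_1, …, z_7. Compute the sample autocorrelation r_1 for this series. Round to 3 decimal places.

-0.113

Mean z̄ = (81 + 81 + 78 + 78 + 81 + 79 + 81)/7 = 79.8571
Deviations from mean: 1.1429, 1.1429, -1.8571, -1.8571, 1.1429, -0.8571, 1.1429
Numerator Σ_{t=1}^{6}(z_t−z̄)(z_{t+1}−z̄) = -1.4490
Denominator Σ(z_t−z̄)² = 12.8571
r_1 = -1.4490 / 12.8571 = -0.113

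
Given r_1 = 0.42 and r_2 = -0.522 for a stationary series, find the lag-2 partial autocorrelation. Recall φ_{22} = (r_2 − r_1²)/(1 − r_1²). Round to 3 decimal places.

φ_{22} = (r_2 − r_1²) / (1 − r_1²)
r_1² = (0.42)² = 0.1764
Numerator = -0.522 − 0.1764 = -0.6984; denominator = 1 − 0.1764 = 0.8236
φ_{22} = -0.6984 / 0.8236 = -0.848

-0.848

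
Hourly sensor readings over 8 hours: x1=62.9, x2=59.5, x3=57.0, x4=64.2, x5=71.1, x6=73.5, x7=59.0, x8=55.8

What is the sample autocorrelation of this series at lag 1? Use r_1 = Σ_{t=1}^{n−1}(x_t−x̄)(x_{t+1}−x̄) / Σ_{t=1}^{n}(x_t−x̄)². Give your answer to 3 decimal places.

0.329

Mean x̄ = (62.9 + 59.5 + 57.0 + 64.2 + 71.1 + 73.5 + 59.0 + 55.8)/8 = 62.8750
Deviations from mean: 0.0250, -3.3750, -5.8750, 1.3250, 8.2250, 10.6250, -3.8750, -7.0750
Numerator Σ_{t=1}^{7}(x_t−x̄)(x_{t+1}−x̄) = 96.4919
Denominator Σ(x_t−x̄)² = 293.2750
r_1 = 96.4919 / 293.2750 = 0.329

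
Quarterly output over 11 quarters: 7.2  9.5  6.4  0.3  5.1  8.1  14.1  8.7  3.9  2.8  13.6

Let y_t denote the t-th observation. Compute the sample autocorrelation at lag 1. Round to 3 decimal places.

Mean ȳ = (7.2 + 9.5 + 6.4 + 0.3 + 5.1 + 8.1 + 14.1 + 8.7 + 3.9 + 2.8 + 13.6)/11 = 7.2455
Numerator Σ_{t=1}^{10}(y_t−ȳ)(y_{t+1}−ȳ) = 14.5161
Denominator Σ(y_t−ȳ)² = 179.8073
r_1 = 14.5161 / 179.8073 = 0.081

0.081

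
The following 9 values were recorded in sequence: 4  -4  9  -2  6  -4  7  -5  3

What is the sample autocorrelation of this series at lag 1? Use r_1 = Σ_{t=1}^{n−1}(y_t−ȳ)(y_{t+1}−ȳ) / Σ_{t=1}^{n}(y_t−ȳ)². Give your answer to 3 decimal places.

Mean ȳ = (4 − 4 + 9 − 2 + 6 − 4 + 7 − 5 + 3)/9 = 1.5556
Numerator Σ_{t=1}^{8}(y_t−ȳ)(y_{t+1}−ȳ) = -197.3086
Denominator Σ(y_t−ȳ)² = 230.2222
r_1 = -197.3086 / 230.2222 = -0.857

-0.857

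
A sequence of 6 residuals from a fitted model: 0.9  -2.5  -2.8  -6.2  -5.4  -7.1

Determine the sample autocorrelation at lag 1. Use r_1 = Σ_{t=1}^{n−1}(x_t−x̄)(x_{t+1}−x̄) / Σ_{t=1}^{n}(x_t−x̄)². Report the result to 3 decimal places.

0.319

Mean x̄ = (0.9 − 2.5 − 2.8 − 6.2 − 5.4 − 7.1)/6 = -3.8500
Deviations from mean: 4.7500, 1.3500, 1.0500, -2.3500, -1.5500, -3.2500
Numerator Σ_{t=1}^{5}(x_t−x̄)(x_{t+1}−x̄) = 14.0425
Denominator Σ(x_t−x̄)² = 43.9750
r_1 = 14.0425 / 43.9750 = 0.319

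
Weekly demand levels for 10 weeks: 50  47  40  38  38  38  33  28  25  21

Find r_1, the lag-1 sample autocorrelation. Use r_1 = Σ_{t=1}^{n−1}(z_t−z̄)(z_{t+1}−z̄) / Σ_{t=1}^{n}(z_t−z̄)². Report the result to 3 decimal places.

Mean z̄ = (50 + 47 + 40 + 38 + 38 + 38 + 33 + 28 + 25 + 21)/10 = 35.8000
Numerator Σ_{t=1}^{9}(z_t−z̄)(z_{t+1}−z̄) = 484.7600
Denominator Σ(z_t−z̄)² = 763.6000
r_1 = 484.7600 / 763.6000 = 0.635

0.635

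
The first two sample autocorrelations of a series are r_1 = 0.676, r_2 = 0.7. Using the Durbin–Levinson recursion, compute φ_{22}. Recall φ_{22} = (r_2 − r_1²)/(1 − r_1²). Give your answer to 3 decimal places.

φ_{22} = (r_2 − r_1²) / (1 − r_1²)
r_1² = (0.676)² = 0.456976
Numerator = 0.7 − 0.4570 = 0.2430; denominator = 1 − 0.4570 = 0.5430
φ_{22} = 0.2430 / 0.5430 = 0.448

0.448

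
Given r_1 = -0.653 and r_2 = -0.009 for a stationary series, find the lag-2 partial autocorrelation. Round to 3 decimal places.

-0.759

φ_{22} = (r_2 − r_1²) / (1 − r_1²)
r_1² = (-0.653)² = 0.426409
Numerator = -0.009 − 0.4264 = -0.4354; denominator = 1 − 0.4264 = 0.5736
φ_{22} = -0.4354 / 0.5736 = -0.759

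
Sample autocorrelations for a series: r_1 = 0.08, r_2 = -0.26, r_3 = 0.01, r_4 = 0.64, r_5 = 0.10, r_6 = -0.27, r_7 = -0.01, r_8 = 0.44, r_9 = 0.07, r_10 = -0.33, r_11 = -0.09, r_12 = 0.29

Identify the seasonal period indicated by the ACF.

4

The largest autocorrelation is r_4 = 0.64, with weaker echoes at lags 8 (0.44) and 12 (0.29); the remaining lags stay at or below 0.10.
The dominant spike at lag 4 indicates a seasonal period of 4.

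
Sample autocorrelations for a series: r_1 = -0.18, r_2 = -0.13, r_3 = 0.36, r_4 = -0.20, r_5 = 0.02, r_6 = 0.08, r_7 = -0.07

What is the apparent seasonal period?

3

The largest autocorrelation is r_3 = 0.36; the remaining lags stay at or below 0.08.
The dominant spike at lag 3 indicates a seasonal period of 3.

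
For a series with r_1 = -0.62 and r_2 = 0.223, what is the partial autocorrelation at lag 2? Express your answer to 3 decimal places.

φ_{22} = (r_2 − r_1²) / (1 − r_1²)
r_1² = (-0.62)² = 0.3844
Numerator = 0.223 − 0.3844 = -0.1614; denominator = 1 − 0.3844 = 0.6156
φ_{22} = -0.1614 / 0.6156 = -0.262

-0.262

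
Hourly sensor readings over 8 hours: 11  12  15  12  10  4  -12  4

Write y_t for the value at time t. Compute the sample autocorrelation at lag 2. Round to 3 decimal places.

Mean ȳ = (11 + 12 + 15 + 12 + 10 + 4 − 12 + 4)/8 = 7.0000
Deviations from mean: 4.0000, 5.0000, 8.0000, 5.0000, 3.0000, -3.0000, -19.0000, -3.0000
Numerator Σ_{t=1}^{6}(y_t−ȳ)(y_{t+2}−ȳ) = 18.0000
Denominator Σ(y_t−ȳ)² = 518.0000
r_2 = 18.0000 / 518.0000 = 0.035

0.035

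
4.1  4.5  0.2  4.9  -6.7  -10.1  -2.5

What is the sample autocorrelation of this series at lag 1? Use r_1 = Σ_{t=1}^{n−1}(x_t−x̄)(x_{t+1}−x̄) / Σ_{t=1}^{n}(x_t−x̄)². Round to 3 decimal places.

Mean x̄ = (4.1 + 4.5 + 0.2 + 4.9 − 6.7 − 10.1 − 2.5)/7 = -0.8000
Deviations from mean: 4.9000, 5.3000, 1.0000, 5.7000, -5.9000, -9.3000, -1.7000
Σ(x_t−x̄)(x_{t+1}−x̄) = (25.9700) + (5.3000) + (5.7000) + (-33.6300) + (54.8700) + (15.8100) = 74.0200
Denominator Σ(x_t−x̄)² = 209.7800
r_1 = 74.0200 / 209.7800 = 0.353

0.353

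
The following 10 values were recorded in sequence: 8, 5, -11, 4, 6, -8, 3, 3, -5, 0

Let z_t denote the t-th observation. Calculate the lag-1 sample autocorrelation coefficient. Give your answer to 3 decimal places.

Mean z̄ = (8 + 5 − 11 + 4 + 6 − 8 + 3 + 3 − 5 + 0)/10 = 0.5000
Numerator Σ_{t=1}^{9}(z_t−z̄)(z_{t+1}−z̄) = -111.7500
Denominator Σ(z_t−z̄)² = 366.5000
r_1 = -111.7500 / 366.5000 = -0.305

-0.305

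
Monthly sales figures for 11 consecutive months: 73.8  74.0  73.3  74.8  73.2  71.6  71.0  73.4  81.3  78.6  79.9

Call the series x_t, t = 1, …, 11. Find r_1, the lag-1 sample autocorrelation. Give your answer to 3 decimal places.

0.519

Mean x̄ = (73.8 + 74.0 + 73.3 + 74.8 + 73.2 + 71.6 + 71.0 + 73.4 + 81.3 + 78.6 + 79.9)/11 = 74.9909
Numerator Σ_{t=1}^{10}(x_t−x̄)(x_{t+1}−x̄) = 59.9254
Denominator Σ(x_t−x̄)² = 115.3891
r_1 = 59.9254 / 115.3891 = 0.519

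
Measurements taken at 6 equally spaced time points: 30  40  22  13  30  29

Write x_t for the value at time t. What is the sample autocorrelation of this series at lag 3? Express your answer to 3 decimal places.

Mean x̄ = (30 + 40 + 22 + 13 + 30 + 29)/6 = 27.3333
Σ(x_t−x̄)(x_{t+3}−x̄) = (-38.2222) + (33.7778) + (-8.8889) = -13.3333
Denominator Σ(x_t−x̄)² = 411.3333
r_3 = -13.3333 / 411.3333 = -0.032

-0.032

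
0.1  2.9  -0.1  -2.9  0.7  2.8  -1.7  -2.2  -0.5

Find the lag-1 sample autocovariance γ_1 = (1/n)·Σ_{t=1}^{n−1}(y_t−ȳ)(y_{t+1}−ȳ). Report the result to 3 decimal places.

0.027

Mean ȳ = (0.1 + 2.9 − 0.1 − 2.9 + 0.7 + 2.8 − 1.7 − 2.2 − 0.5)/9 = -0.1000
Σ_{t=1}^{8}(y_t−ȳ)(y_{t+1}−ȳ) = 0.2400
γ_1 = 0.2400 / 9 = 0.027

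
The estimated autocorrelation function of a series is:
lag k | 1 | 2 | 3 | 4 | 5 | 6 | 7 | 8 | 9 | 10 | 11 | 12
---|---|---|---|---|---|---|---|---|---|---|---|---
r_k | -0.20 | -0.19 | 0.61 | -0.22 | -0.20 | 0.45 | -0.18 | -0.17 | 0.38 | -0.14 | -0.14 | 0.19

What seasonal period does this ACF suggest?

The largest autocorrelation is r_3 = 0.61, with weaker echoes at lags 6 (0.45), 9 (0.38) and 12 (0.19); the remaining lags stay at or below -0.14.
The dominant spike at lag 3 indicates a seasonal period of 3.

3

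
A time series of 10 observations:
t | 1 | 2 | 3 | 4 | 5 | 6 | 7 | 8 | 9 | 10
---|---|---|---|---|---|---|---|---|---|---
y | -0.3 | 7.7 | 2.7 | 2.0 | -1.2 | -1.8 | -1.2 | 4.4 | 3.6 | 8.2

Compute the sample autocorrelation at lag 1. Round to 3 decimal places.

0.178

Mean ȳ = (-0.3 + 7.7 + 2.7 + 2.0 − 1.2 − 1.8 − 1.2 + 4.4 + 3.6 + 8.2)/10 = 2.4100
Numerator Σ_{t=1}^{9}(y_t−ȳ)(y_{t+1}−ȳ) = 21.0299
Denominator Σ(y_t−ȳ)² = 118.2690
r_1 = 21.0299 / 118.2690 = 0.178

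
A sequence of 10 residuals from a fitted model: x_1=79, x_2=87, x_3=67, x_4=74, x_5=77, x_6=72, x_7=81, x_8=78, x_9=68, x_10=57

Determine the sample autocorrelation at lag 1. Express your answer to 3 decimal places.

0.093

Mean x̄ = (79 + 87 + 67 + 74 + 77 + 72 + 81 + 78 + 68 + 57)/10 = 74.0000
Numerator Σ_{t=1}^{9}(x_t−x̄)(x_{t+1}−x̄) = 60.0000
Denominator Σ(x_t−x̄)² = 646.0000
r_1 = 60.0000 / 646.0000 = 0.093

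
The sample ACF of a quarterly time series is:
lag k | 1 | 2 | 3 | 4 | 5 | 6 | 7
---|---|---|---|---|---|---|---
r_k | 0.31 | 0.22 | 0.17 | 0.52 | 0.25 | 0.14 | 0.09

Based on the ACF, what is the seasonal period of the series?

4

The largest autocorrelation is r_4 = 0.52; the remaining lags stay at or below 0.31. The elevated value at lag 1 (0.31), dropping to 0.22 at lag 2, reflects decaying short-term dependence rather than seasonality.
The dominant spike at lag 4 indicates a seasonal period of 4.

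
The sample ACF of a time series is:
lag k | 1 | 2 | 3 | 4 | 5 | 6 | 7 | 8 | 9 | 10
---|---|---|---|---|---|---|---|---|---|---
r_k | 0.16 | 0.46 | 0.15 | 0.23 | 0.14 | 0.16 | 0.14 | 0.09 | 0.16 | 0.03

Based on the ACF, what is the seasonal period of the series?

The largest autocorrelation is r_2 = 0.46, with a weaker echo at lag 4 (0.23); the remaining lags stay at or below 0.16.
The dominant spike at lag 2 indicates a seasonal period of 2.

2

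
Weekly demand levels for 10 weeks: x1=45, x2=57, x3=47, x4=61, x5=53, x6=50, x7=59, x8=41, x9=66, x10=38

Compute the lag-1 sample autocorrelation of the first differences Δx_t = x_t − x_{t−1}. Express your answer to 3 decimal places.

-0.724

First differences Δx: 12, -10, 14, -8, -3, 9, -18, 25, -28
Mean of differences = -0.7778
Numerator Σ(Δx_t−Δx̄)(Δx_{t+1}−Δx̄) = -1680.6049
Denominator Σ(Δx_t−Δx̄)² = 2321.5556
r_1(Δx) = -1680.6049 / 2321.5556 = -0.724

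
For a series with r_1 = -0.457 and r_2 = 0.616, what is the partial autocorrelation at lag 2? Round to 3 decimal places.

φ_{22} = (r_2 − r_1²) / (1 − r_1²)
r_1² = (-0.457)² = 0.208849
Numerator = 0.616 − 0.2088 = 0.4072; denominator = 1 − 0.2088 = 0.7912
φ_{22} = 0.4072 / 0.7912 = 0.515

0.515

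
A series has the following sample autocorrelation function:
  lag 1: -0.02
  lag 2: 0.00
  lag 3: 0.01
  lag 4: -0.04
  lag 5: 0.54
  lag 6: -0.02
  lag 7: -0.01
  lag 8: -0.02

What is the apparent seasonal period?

The largest autocorrelation is r_5 = 0.54; the remaining lags stay at or below 0.01.
The dominant spike at lag 5 indicates a seasonal period of 5.

5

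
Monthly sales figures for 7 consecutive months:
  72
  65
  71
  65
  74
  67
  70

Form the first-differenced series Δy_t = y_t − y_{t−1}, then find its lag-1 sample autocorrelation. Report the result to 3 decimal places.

First differences Δy: -7, 6, -6, 9, -7, 3
Mean of differences = -0.3333
Numerator Σ(Δy_t−Δȳ)(Δy_{t+1}−Δȳ) = -215.4444
Denominator Σ(Δy_t−Δȳ)² = 259.3333
r_1(Δy) = -215.4444 / 259.3333 = -0.831

-0.831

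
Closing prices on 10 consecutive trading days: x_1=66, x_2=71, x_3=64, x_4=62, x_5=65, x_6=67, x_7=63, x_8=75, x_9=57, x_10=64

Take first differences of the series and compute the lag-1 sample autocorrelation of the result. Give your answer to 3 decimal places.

-0.677

First differences Δx: 5, -7, -2, 3, 2, -4, 12, -18, 7
Mean of differences = -0.2222
Numerator Σ(Δx_t−Δx̄)(Δx_{t+1}−Δx̄) = -422.1605
Denominator Σ(Δx_t−Δx̄)² = 623.5556
r_1(Δx) = -422.1605 / 623.5556 = -0.677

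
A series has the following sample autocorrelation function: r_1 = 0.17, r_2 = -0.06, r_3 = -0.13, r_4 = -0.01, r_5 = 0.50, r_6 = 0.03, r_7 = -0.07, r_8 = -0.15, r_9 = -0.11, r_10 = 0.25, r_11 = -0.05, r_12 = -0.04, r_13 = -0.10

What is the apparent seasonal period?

5

The largest autocorrelation is r_5 = 0.50, with a weaker echo at lag 10 (0.25); the remaining lags stay at or below 0.17.
The dominant spike at lag 5 indicates a seasonal period of 5.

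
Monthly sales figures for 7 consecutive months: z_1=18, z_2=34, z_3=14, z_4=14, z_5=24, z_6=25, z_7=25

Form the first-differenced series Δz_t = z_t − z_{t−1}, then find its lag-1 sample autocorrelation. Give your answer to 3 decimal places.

-0.402

First differences Δz: 16, -20, 0, 10, 1, 0
Mean of differences = 1.1667
Numerator Σ(Δz_t−Δz̄)(Δz_{t+1}−Δz̄) = -300.8611
Denominator Σ(Δz_t−Δz̄)² = 748.8333
r_1(Δz) = -300.8611 / 748.8333 = -0.402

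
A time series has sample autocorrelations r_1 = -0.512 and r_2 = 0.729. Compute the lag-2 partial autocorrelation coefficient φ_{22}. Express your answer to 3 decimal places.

0.633

φ_{22} = (r_2 − r_1²) / (1 − r_1²)
r_1² = (-0.512)² = 0.262144
Numerator = 0.729 − 0.2621 = 0.4669; denominator = 1 − 0.2621 = 0.7379
φ_{22} = 0.4669 / 0.7379 = 0.633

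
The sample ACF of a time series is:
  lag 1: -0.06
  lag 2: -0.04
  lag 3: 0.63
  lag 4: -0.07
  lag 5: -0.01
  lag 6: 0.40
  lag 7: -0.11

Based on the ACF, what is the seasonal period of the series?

The largest autocorrelation is r_3 = 0.63, with a weaker echo at lag 6 (0.40); the remaining lags stay at or below -0.01.
The dominant spike at lag 3 indicates a seasonal period of 3.

3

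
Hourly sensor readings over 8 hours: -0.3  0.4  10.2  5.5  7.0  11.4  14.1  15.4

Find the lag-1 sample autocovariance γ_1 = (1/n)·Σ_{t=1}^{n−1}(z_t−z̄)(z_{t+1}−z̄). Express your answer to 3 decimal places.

13.233

Mean z̄ = (-0.3 + 0.4 + 10.2 + 5.5 + 7.0 + 11.4 + 14.1 + 15.4)/8 = 7.9625
Σ_{t=1}^{7}(z_t−z̄)(z_{t+1}−z̄) = 105.8611
γ_1 = 105.8611 / 8 = 13.233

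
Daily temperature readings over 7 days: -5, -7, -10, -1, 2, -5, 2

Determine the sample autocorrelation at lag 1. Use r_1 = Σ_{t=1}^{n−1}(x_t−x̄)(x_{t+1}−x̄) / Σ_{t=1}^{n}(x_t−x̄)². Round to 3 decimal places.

0.074

Mean x̄ = (-5 − 7 − 10 − 1 + 2 − 5 + 2)/7 = -3.4286
Σ(x_t−x̄)(x_{t+1}−x̄) = (5.6122) + (23.4694) + (-15.9592) + (13.1837) + (-8.5306) + (-8.5306) = 9.2449
Denominator Σ(x_t−x̄)² = 125.7143
r_1 = 9.2449 / 125.7143 = 0.074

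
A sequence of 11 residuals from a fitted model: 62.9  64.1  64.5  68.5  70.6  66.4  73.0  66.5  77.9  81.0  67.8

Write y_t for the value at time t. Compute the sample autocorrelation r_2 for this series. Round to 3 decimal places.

Mean ȳ = (62.9 + 64.1 + 64.5 + 68.5 + 70.6 + 66.4 + 73.0 + 66.5 + 77.9 + 81.0 + 67.8)/11 = 69.3818
Numerator Σ_{t=1}^{9}(y_t−ȳ)(y_{t+2}−ȳ) = 29.8484
Denominator Σ(y_t−ȳ)² = 336.3364
r_2 = 29.8484 / 336.3364 = 0.089

0.089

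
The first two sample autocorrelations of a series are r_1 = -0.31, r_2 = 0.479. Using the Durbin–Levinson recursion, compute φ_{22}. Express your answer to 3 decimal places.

φ_{22} = (r_2 − r_1²) / (1 − r_1²)
r_1² = (-0.31)² = 0.0961
Numerator = 0.479 − 0.0961 = 0.3829; denominator = 1 − 0.0961 = 0.9039
φ_{22} = 0.3829 / 0.9039 = 0.424

0.424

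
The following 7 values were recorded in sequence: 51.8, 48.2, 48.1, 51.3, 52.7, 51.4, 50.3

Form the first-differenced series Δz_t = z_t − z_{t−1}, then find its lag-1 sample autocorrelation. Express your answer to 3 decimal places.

0.176

First differences Δz: -3.6, -0.1, 3.2, 1.4, -1.3, -1.1
Mean of differences = -0.2500
Numerator Σ(Δz_t−Δz̄)(Δz_{t+1}−Δz̄) = 4.8675
Denominator Σ(Δz_t−Δz̄)² = 27.6950
r_1(Δz) = 4.8675 / 27.6950 = 0.176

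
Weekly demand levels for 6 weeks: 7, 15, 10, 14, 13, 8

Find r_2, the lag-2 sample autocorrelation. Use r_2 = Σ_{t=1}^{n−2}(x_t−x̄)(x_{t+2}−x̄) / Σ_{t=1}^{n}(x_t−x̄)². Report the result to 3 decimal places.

0.084

Mean x̄ = (7 + 15 + 10 + 14 + 13 + 8)/6 = 11.1667
Numerator Σ_{t=1}^{4}(x_t−x̄)(x_{t+2}−x̄) = 4.6111
Denominator Σ(x_t−x̄)² = 54.8333
r_2 = 4.6111 / 54.8333 = 0.084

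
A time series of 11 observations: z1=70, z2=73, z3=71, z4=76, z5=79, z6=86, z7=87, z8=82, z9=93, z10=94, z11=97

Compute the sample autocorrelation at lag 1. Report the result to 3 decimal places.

0.663

Mean z̄ = (70 + 73 + 71 + 76 + 79 + 86 + 87 + 82 + 93 + 94 + 97)/11 = 82.5455
Numerator Σ_{t=1}^{10}(z_t−z̄)(z_{t+1}−z̄) = 609.0661
Denominator Σ(z_t−z̄)² = 918.7273
r_1 = 609.0661 / 918.7273 = 0.663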